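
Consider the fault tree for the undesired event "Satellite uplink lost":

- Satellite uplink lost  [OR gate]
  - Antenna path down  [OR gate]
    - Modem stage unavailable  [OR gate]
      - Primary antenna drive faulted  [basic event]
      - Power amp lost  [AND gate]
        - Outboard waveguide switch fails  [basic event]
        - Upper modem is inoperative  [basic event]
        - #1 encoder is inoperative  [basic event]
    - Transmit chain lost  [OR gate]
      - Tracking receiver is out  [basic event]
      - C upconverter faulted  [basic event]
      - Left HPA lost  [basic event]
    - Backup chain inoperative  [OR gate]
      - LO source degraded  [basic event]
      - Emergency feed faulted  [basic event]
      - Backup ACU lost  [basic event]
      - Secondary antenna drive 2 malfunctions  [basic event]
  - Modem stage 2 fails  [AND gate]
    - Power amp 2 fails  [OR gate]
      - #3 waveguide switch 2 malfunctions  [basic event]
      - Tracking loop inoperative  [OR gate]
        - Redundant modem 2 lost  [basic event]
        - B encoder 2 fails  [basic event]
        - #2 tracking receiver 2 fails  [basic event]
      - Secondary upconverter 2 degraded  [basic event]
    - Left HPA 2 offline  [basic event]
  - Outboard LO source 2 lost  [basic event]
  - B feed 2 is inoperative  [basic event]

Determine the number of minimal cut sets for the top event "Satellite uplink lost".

Power amp lost [AND]: one cut set from each child combined → 1 × 1 × 1 = 1 cut set(s).
Modem stage unavailable [OR]: union of children's cut sets → 2 cut set(s).
Transmit chain lost [OR]: union of children's cut sets → 3 cut set(s).
Backup chain inoperative [OR]: union of children's cut sets → 4 cut set(s).
Antenna path down [OR]: union of children's cut sets → 9 cut set(s).
Tracking loop inoperative [OR]: union of children's cut sets → 3 cut set(s).
Power amp 2 fails [OR]: union of children's cut sets → 5 cut set(s).
Modem stage 2 fails [AND]: one cut set from each child combined → 5 × 1 = 5 cut set(s).
Satellite uplink lost [OR]: union of children's cut sets → 16 cut set(s).

16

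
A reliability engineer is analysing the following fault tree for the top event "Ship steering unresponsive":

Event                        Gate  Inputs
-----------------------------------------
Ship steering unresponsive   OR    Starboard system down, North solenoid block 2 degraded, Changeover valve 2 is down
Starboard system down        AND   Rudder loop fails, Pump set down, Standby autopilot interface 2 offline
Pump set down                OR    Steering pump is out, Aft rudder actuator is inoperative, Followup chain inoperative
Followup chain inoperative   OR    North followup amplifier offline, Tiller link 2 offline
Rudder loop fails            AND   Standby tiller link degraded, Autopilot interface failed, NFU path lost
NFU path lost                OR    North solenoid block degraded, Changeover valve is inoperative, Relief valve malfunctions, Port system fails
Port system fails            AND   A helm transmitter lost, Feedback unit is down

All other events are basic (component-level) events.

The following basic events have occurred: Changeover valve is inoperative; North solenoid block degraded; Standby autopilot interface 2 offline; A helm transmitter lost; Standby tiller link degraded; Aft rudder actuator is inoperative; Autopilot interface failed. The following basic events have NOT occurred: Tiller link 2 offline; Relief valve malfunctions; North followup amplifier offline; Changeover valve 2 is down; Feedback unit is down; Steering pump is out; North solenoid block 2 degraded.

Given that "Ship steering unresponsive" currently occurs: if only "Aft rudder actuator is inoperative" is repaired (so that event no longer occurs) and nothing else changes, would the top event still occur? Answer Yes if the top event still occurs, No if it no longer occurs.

Counterfactual: set "Aft rudder actuator is inoperative" to not occurred.
Port system fails [AND]: A helm transmitter lost=occurs, Feedback unit is down=not → not all inputs occur → does not occur.
NFU path lost [OR]: North solenoid block degraded=occurs, Changeover valve is inoperative=occurs, Relief valve malfunctions=not, Port system fails=not → at least one input occurs → occurs.
Rudder loop fails [AND]: Standby tiller link degraded=occurs, Autopilot interface failed=occurs, NFU path lost=occurs → all inputs occur → occurs.
Followup chain inoperative [OR]: North followup amplifier offline=not, Tiller link 2 offline=not → no input occurs → does not occur.
Pump set down [OR]: Steering pump is out=not, Aft rudder actuator is inoperative=not, Followup chain inoperative=not → no input occurs → does not occur.
Starboard system down [AND]: Rudder loop fails=occurs, Pump set down=not, Standby autopilot interface 2 offline=occurs → not all inputs occur → does not occur.
Ship steering unresponsive [OR]: Starboard system down=not, North solenoid block 2 degraded=not, Changeover valve 2 is down=not → no input occurs → does not occur.

No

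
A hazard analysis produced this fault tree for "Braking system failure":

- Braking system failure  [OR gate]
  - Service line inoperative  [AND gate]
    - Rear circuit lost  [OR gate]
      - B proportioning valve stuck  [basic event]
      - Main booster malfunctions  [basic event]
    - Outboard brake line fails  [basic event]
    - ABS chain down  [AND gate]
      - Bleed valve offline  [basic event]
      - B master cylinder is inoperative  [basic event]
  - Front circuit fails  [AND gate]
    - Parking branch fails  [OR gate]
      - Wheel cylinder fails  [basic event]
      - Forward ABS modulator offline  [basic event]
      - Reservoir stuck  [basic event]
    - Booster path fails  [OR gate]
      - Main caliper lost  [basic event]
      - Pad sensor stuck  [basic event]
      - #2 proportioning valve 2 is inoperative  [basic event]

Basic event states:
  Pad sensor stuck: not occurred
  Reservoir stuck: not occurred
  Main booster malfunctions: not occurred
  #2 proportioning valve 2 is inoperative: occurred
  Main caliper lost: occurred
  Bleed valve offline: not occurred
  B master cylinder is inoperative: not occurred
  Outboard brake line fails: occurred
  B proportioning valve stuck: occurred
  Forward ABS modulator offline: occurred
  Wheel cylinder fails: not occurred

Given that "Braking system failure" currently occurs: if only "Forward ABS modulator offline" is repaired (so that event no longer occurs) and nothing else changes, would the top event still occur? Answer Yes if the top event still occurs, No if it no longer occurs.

No

Counterfactual: set "Forward ABS modulator offline" to not occurred.
Rear circuit lost [OR]: B proportioning valve stuck=occurs, Main booster malfunctions=not → at least one input occurs → occurs.
ABS chain down [AND]: Bleed valve offline=not, B master cylinder is inoperative=not → not all inputs occur → does not occur.
Service line inoperative [AND]: Rear circuit lost=occurs, Outboard brake line fails=occurs, ABS chain down=not → not all inputs occur → does not occur.
Parking branch fails [OR]: Wheel cylinder fails=not, Forward ABS modulator offline=not, Reservoir stuck=not → no input occurs → does not occur.
Booster path fails [OR]: Main caliper lost=occurs, Pad sensor stuck=not, #2 proportioning valve 2 is inoperative=occurs → at least one input occurs → occurs.
Front circuit fails [AND]: Parking branch fails=not, Booster path fails=occurs → not all inputs occur → does not occur.
Braking system failure [OR]: Service line inoperative=not, Front circuit fails=not → no input occurs → does not occur.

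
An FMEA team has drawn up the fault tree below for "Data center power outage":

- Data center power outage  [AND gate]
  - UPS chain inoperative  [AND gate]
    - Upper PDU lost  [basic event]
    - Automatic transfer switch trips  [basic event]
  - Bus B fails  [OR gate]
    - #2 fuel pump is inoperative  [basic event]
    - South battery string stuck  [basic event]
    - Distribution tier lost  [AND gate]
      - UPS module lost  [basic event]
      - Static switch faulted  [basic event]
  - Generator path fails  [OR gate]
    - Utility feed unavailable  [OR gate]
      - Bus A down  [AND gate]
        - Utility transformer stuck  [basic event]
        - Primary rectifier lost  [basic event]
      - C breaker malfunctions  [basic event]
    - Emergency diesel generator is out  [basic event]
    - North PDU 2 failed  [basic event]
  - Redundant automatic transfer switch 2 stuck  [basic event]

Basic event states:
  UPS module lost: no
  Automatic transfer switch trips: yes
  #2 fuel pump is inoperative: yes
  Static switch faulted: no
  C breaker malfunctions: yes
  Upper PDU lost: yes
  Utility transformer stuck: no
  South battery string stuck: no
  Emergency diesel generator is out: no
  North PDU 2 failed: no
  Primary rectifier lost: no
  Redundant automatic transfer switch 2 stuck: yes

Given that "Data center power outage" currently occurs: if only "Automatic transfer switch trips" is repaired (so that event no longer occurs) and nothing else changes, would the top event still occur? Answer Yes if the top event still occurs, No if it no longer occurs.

Counterfactual: set "Automatic transfer switch trips" to not occurred.
UPS chain inoperative [AND]: Upper PDU lost=occurs, Automatic transfer switch trips=not → not all inputs occur → does not occur.
Distribution tier lost [AND]: UPS module lost=not, Static switch faulted=not → not all inputs occur → does not occur.
Bus B fails [OR]: #2 fuel pump is inoperative=occurs, South battery string stuck=not, Distribution tier lost=not → at least one input occurs → occurs.
Bus A down [AND]: Utility transformer stuck=not, Primary rectifier lost=not → not all inputs occur → does not occur.
Utility feed unavailable [OR]: Bus A down=not, C breaker malfunctions=occurs → at least one input occurs → occurs.
Generator path fails [OR]: Utility feed unavailable=occurs, Emergency diesel generator is out=not, North PDU 2 failed=not → at least one input occurs → occurs.
Data center power outage [AND]: UPS chain inoperative=not, Bus B fails=occurs, Generator path fails=occurs, Redundant automatic transfer switch 2 stuck=occurs → not all inputs occur → does not occur.

No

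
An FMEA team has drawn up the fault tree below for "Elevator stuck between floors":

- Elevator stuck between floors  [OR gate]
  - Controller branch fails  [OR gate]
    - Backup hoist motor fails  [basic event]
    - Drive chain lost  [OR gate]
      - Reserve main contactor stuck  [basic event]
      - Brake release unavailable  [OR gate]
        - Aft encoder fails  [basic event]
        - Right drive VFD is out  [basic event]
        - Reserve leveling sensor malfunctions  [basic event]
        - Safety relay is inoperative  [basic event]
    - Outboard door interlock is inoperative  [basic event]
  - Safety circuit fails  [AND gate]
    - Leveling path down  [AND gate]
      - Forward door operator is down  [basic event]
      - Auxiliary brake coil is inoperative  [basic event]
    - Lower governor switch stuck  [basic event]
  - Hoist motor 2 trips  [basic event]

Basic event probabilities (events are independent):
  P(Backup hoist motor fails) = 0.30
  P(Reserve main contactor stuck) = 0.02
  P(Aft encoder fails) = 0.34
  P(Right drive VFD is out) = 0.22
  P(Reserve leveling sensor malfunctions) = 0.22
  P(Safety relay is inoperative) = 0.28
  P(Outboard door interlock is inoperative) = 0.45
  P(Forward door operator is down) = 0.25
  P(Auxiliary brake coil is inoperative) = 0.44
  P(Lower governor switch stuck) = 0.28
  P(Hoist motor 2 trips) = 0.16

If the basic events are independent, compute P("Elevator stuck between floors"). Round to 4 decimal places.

0.9112

P(Brake release unavailable) [OR] = 1 − (1−0.34) × (1−0.22) × (1−0.22) × (1−0.28) = 0.710888
P(Drive chain lost) [OR] = 1 − (1−0.02) × (1−0.710888) = 0.716670
P(Controller branch fails) [OR] = 1 − (1−0.30) × (1−0.716670) × (1−0.45) = 0.890918
P(Leveling path down) [AND] = 0.25 × 0.44 = 0.110000
P(Safety circuit fails) [AND] = 0.110000 × 0.28 = 0.030800
P(Elevator stuck between floors) [OR] = 1 − (1−0.890918) × (1−0.030800) × (1−0.16) = 0.911193
Rounded to 4 decimal places: P(Elevator stuck between floors) ≈ 0.9112.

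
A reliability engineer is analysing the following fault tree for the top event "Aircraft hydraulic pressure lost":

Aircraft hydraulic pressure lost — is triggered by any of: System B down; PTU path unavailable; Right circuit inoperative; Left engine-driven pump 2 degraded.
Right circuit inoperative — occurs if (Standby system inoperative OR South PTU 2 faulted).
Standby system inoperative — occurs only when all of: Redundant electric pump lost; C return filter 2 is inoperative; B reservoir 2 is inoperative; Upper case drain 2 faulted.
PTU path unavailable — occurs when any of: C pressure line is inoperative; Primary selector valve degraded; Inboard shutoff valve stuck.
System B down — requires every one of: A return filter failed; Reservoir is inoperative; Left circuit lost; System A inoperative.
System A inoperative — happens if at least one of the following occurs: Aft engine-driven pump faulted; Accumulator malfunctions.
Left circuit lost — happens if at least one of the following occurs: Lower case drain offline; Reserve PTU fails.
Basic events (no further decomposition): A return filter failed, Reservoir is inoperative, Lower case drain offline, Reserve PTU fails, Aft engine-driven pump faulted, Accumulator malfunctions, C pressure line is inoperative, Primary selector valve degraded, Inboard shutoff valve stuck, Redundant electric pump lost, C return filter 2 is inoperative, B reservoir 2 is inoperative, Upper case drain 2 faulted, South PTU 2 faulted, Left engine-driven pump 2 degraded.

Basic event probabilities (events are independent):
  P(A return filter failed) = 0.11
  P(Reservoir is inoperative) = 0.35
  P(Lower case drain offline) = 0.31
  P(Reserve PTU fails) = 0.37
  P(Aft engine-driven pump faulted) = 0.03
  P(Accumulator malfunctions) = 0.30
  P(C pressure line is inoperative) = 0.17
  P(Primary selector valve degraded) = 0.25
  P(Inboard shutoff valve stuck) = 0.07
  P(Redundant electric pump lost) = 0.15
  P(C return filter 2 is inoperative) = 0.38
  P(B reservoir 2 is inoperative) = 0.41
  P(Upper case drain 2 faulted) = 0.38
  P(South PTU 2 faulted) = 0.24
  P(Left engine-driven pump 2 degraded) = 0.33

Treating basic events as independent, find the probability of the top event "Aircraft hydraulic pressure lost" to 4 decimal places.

0.7099

P(Left circuit lost) [OR] = 1 − (1−0.31) × (1−0.37) = 0.565300
P(System A inoperative) [OR] = 1 − (1−0.03) × (1−0.30) = 0.321000
P(System B down) [AND] = 0.11 × 0.35 × 0.565300 × 0.321000 = 0.006986
P(PTU path unavailable) [OR] = 1 − (1−0.17) × (1−0.25) × (1−0.07) = 0.421075
P(Standby system inoperative) [AND] = 0.15 × 0.38 × 0.41 × 0.38 = 0.008881
P(Right circuit inoperative) [OR] = 1 − (1−0.008881) × (1−0.24) = 0.246750
P(Aircraft hydraulic pressure lost) [OR] = 1 − (1−0.006986) × (1−0.421075) × (1−0.246750) × (1−0.33) = 0.709871
Rounded to 4 decimal places: P(Aircraft hydraulic pressure lost) ≈ 0.7099.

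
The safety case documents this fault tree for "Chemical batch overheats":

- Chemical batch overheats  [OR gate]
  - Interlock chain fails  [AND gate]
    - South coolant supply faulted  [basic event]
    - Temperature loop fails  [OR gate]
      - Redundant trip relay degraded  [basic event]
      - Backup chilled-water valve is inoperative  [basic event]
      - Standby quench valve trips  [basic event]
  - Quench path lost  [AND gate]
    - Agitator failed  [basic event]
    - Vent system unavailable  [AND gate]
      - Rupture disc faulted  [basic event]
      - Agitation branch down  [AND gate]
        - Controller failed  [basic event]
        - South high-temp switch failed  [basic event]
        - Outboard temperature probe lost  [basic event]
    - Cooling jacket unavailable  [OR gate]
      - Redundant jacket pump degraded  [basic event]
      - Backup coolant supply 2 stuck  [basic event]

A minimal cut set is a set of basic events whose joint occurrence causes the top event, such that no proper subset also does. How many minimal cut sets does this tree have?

5

Temperature loop fails [OR]: union of children's cut sets → 3 cut set(s).
Interlock chain fails [AND]: one cut set from each child combined → 1 × 3 = 3 cut set(s).
Agitation branch down [AND]: one cut set from each child combined → 1 × 1 × 1 = 1 cut set(s).
Vent system unavailable [AND]: one cut set from each child combined → 1 × 1 = 1 cut set(s).
Cooling jacket unavailable [OR]: union of children's cut sets → 2 cut set(s).
Quench path lost [AND]: one cut set from each child combined → 1 × 1 × 2 = 2 cut set(s).
Chemical batch overheats [OR]: union of children's cut sets → 5 cut set(s).
Minimal cut sets: {Redundant trip relay degraded, South coolant supply faulted}; {Backup chilled-water valve is inoperative, South coolant supply faulted}; {South coolant supply faulted, Standby quench valve trips}; {Agitator failed, Controller failed, Outboard temperature probe lost, Redundant jacket pump degraded, Rupture disc faulted, South high-temp switch failed}; {Agitator failed, Backup coolant supply 2 stuck, Controller failed, Outboard temperature probe lost, Rupture disc faulted, South high-temp switch failed}.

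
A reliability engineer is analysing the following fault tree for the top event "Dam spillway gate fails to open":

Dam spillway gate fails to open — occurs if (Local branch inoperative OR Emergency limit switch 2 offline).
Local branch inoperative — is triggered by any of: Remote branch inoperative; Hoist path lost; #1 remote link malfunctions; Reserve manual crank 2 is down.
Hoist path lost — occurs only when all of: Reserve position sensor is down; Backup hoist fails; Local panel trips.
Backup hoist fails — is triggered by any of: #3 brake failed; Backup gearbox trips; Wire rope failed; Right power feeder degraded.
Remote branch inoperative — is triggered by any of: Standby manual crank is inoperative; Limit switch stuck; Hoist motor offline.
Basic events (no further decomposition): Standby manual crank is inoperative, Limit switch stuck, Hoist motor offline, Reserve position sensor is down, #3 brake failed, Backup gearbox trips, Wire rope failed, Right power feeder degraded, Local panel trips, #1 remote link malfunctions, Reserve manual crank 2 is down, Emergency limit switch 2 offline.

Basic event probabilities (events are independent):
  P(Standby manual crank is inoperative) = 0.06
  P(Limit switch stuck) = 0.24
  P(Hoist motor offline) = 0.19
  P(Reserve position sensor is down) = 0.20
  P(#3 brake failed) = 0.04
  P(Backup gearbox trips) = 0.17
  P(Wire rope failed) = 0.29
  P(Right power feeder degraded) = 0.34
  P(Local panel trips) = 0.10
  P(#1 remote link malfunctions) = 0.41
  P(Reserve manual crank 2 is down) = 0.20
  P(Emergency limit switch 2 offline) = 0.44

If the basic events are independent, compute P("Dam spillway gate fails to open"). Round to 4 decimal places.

0.8490

P(Remote branch inoperative) [OR] = 1 − (1−0.06) × (1−0.24) × (1−0.19) = 0.421336
P(Backup hoist fails) [OR] = 1 − (1−0.04) × (1−0.17) × (1−0.29) × (1−0.34) = 0.626620
P(Hoist path lost) [AND] = 0.20 × 0.626620 × 0.10 = 0.012532
P(Local branch inoperative) [OR] = 1 − (1−0.421336) × (1−0.012532) × (1−0.41) × (1−0.20) = 0.730293
P(Dam spillway gate fails to open) [OR] = 1 − (1−0.730293) × (1−0.44) = 0.848964
Rounded to 4 decimal places: P(Dam spillway gate fails to open) ≈ 0.8490.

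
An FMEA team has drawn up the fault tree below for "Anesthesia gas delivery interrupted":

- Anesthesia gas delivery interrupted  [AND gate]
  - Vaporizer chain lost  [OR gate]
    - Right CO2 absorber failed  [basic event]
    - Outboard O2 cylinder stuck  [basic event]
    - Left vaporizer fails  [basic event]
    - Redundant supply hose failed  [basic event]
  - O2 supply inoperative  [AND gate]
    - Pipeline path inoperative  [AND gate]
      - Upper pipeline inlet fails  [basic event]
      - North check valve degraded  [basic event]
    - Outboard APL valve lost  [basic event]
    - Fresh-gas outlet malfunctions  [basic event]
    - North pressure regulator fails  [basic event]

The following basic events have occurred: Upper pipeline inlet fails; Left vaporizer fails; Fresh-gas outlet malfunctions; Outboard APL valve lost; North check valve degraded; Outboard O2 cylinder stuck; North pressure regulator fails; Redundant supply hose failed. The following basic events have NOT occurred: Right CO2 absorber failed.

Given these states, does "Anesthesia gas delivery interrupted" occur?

Yes

Vaporizer chain lost [OR]: Right CO2 absorber failed=not, Outboard O2 cylinder stuck=occurs, Left vaporizer fails=occurs, Redundant supply hose failed=occurs → at least one input occurs → occurs.
Pipeline path inoperative [AND]: Upper pipeline inlet fails=occurs, North check valve degraded=occurs → all inputs occur → occurs.
O2 supply inoperative [AND]: Pipeline path inoperative=occurs, Outboard APL valve lost=occurs, Fresh-gas outlet malfunctions=occurs, North pressure regulator fails=occurs → all inputs occur → occurs.
Anesthesia gas delivery interrupted [AND]: Vaporizer chain lost=occurs, O2 supply inoperative=occurs → all inputs occur → occurs.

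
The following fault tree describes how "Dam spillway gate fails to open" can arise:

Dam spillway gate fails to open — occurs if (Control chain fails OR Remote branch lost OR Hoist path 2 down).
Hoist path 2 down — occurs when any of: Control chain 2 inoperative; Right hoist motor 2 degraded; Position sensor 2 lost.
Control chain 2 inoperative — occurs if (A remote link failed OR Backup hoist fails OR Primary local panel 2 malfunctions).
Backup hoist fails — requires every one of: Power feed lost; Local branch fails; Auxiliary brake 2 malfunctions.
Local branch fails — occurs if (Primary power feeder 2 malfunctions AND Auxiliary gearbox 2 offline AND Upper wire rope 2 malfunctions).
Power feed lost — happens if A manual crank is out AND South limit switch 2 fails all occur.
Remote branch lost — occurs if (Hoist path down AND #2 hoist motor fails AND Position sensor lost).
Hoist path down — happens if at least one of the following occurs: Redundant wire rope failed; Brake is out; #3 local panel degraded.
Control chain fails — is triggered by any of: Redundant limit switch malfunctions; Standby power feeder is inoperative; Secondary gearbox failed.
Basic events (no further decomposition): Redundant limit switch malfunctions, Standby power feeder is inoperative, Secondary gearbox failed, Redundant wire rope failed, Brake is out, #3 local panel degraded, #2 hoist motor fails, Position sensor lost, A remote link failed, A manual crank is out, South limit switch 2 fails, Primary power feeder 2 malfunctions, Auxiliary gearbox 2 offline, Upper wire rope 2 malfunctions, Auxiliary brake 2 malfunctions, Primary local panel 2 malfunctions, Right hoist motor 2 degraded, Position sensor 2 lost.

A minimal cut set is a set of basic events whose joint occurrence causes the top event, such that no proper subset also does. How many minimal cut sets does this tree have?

Control chain fails [OR]: union of children's cut sets → 3 cut set(s).
Hoist path down [OR]: union of children's cut sets → 3 cut set(s).
Remote branch lost [AND]: one cut set from each child combined → 3 × 1 × 1 = 3 cut set(s).
Power feed lost [AND]: one cut set from each child combined → 1 × 1 = 1 cut set(s).
Local branch fails [AND]: one cut set from each child combined → 1 × 1 × 1 = 1 cut set(s).
Backup hoist fails [AND]: one cut set from each child combined → 1 × 1 × 1 = 1 cut set(s).
Control chain 2 inoperative [OR]: union of children's cut sets → 3 cut set(s).
Hoist path 2 down [OR]: union of children's cut sets → 5 cut set(s).
Dam spillway gate fails to open [OR]: union of children's cut sets → 11 cut set(s).

11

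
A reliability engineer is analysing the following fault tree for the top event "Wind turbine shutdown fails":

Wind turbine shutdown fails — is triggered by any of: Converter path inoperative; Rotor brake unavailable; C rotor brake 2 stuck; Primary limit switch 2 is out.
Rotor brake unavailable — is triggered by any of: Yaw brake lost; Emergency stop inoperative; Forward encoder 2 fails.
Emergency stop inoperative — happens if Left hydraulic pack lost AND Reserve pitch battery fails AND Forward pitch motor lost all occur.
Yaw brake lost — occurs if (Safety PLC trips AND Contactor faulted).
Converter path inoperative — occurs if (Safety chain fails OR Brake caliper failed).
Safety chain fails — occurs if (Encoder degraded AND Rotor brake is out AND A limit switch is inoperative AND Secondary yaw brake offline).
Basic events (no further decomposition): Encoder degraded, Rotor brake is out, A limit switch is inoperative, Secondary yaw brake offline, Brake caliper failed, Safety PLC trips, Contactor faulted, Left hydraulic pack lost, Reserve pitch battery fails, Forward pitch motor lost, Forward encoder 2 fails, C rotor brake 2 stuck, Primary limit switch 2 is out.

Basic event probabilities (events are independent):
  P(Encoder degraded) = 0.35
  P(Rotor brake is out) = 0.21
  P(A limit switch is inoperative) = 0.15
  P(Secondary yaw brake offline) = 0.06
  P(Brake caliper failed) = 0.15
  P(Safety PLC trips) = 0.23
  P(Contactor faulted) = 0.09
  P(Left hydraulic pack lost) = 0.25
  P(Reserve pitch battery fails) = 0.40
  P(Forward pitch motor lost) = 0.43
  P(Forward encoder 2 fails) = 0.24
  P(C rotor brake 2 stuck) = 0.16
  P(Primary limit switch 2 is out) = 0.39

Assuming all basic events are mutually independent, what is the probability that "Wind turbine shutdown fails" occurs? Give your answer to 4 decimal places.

P(Safety chain fails) [AND] = 0.35 × 0.21 × 0.15 × 0.06 = 0.000662
P(Converter path inoperative) [OR] = 1 − (1−0.000662) × (1−0.15) = 0.150563
P(Yaw brake lost) [AND] = 0.23 × 0.09 = 0.020700
P(Emergency stop inoperative) [AND] = 0.25 × 0.40 × 0.43 = 0.043000
P(Rotor brake unavailable) [OR] = 1 − (1−0.020700) × (1−0.043000) × (1−0.24) = 0.287736
P(Wind turbine shutdown fails) [OR] = 1 − (1−0.150563) × (1−0.287736) × (1−0.16) × (1−0.39) = 0.689986
Rounded to 4 decimal places: P(Wind turbine shutdown fails) ≈ 0.6900.

0.6900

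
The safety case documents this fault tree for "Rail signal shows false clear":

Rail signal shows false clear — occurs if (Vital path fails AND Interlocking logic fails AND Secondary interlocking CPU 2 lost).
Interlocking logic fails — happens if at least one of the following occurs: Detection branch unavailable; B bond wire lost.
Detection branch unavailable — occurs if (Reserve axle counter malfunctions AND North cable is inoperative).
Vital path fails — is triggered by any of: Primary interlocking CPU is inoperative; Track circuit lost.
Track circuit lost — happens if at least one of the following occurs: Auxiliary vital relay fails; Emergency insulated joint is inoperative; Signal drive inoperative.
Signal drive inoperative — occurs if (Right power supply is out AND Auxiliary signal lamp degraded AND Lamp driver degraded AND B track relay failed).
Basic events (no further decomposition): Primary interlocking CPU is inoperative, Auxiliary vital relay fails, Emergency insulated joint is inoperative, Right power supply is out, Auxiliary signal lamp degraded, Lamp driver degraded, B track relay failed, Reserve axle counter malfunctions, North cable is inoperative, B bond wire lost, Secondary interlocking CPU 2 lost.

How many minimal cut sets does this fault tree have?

Signal drive inoperative [AND]: one cut set from each child combined → 1 × 1 × 1 × 1 = 1 cut set(s).
Track circuit lost [OR]: union of children's cut sets → 3 cut set(s).
Vital path fails [OR]: union of children's cut sets → 4 cut set(s).
Detection branch unavailable [AND]: one cut set from each child combined → 1 × 1 = 1 cut set(s).
Interlocking logic fails [OR]: union of children's cut sets → 2 cut set(s).
Rail signal shows false clear [AND]: one cut set from each child combined → 4 × 2 × 1 = 8 cut set(s).
Minimal cut sets: {North cable is inoperative, Primary interlocking CPU is inoperative, Reserve axle counter malfunctions, Secondary interlocking CPU 2 lost}; {B bond wire lost, Primary interlocking CPU is inoperative, Secondary interlocking CPU 2 lost}; {Auxiliary vital relay fails, North cable is inoperative, Reserve axle counter malfunctions, Secondary interlocking CPU 2 lost}; {Auxiliary vital relay fails, B bond wire lost, Secondary interlocking CPU 2 lost}; {Emergency insulated joint is inoperative, North cable is inoperative, Reserve axle counter malfunctions, Secondary interlocking CPU 2 lost}; {B bond wire lost, Emergency insulated joint is inoperative, Secondary interlocking CPU 2 lost}; {Auxiliary signal lamp degraded, B track relay failed, Lamp driver degraded, North cable is inoperative, Reserve axle counter malfunctions, Right power supply is out, Secondary interlocking CPU 2 lost}; {Auxiliary signal lamp degraded, B bond wire lost, B track relay failed, Lamp driver degraded, Right power supply is out, Secondary interlocking CPU 2 lost}.

8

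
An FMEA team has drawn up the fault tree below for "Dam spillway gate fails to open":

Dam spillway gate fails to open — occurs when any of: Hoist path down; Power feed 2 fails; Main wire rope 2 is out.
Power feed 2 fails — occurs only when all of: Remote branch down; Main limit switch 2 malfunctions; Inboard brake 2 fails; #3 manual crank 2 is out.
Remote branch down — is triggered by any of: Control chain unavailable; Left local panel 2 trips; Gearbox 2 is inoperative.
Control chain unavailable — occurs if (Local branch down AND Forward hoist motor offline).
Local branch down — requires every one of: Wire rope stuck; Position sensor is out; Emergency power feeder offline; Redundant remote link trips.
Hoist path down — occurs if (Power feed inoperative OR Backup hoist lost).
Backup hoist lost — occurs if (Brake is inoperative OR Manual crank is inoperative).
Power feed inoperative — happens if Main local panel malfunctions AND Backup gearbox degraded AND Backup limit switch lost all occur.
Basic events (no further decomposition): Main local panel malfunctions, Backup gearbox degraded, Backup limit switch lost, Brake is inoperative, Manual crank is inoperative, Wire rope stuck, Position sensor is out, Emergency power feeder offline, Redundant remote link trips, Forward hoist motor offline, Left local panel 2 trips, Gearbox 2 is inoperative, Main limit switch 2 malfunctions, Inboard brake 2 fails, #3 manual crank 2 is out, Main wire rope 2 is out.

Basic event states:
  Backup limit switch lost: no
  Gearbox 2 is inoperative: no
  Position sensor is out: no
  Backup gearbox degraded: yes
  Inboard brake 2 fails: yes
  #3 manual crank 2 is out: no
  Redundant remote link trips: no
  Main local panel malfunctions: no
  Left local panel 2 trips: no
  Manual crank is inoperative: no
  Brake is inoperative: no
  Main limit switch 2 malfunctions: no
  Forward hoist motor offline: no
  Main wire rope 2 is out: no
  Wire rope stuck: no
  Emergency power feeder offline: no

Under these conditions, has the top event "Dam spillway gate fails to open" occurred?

No

Power feed inoperative [AND]: Main local panel malfunctions=not, Backup gearbox degraded=occurs, Backup limit switch lost=not → not all inputs occur → does not occur.
Backup hoist lost [OR]: Brake is inoperative=not, Manual crank is inoperative=not → no input occurs → does not occur.
Hoist path down [OR]: Power feed inoperative=not, Backup hoist lost=not → no input occurs → does not occur.
Local branch down [AND]: Wire rope stuck=not, Position sensor is out=not, Emergency power feeder offline=not, Redundant remote link trips=not → not all inputs occur → does not occur.
Control chain unavailable [AND]: Local branch down=not, Forward hoist motor offline=not → not all inputs occur → does not occur.
Remote branch down [OR]: Control chain unavailable=not, Left local panel 2 trips=not, Gearbox 2 is inoperative=not → no input occurs → does not occur.
Power feed 2 fails [AND]: Remote branch down=not, Main limit switch 2 malfunctions=not, Inboard brake 2 fails=occurs, #3 manual crank 2 is out=not → not all inputs occur → does not occur.
Dam spillway gate fails to open [OR]: Hoist path down=not, Power feed 2 fails=not, Main wire rope 2 is out=not → no input occurs → does not occur.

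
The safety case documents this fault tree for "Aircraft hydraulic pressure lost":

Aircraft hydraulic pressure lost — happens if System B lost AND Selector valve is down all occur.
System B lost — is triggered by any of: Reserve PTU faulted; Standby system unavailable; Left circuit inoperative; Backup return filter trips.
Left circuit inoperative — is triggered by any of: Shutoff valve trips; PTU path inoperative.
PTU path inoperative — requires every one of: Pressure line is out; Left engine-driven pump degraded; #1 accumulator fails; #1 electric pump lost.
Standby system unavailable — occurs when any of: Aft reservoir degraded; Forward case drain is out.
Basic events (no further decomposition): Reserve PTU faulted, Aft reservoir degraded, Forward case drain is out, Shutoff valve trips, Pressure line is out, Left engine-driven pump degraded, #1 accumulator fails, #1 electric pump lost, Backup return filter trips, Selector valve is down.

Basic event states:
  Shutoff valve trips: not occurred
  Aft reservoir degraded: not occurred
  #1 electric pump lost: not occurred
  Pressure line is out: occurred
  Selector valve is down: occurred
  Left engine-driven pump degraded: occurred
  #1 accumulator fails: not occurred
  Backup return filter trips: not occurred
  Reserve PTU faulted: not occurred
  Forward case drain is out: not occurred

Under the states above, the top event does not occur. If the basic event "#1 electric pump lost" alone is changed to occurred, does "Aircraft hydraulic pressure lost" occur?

No

Counterfactual: set "#1 electric pump lost" to occurred.
Standby system unavailable [OR]: Aft reservoir degraded=not, Forward case drain is out=not → no input occurs → does not occur.
PTU path inoperative [AND]: Pressure line is out=occurs, Left engine-driven pump degraded=occurs, #1 accumulator fails=not, #1 electric pump lost=occurs → not all inputs occur → does not occur.
Left circuit inoperative [OR]: Shutoff valve trips=not, PTU path inoperative=not → no input occurs → does not occur.
System B lost [OR]: Reserve PTU faulted=not, Standby system unavailable=not, Left circuit inoperative=not, Backup return filter trips=not → no input occurs → does not occur.
Aircraft hydraulic pressure lost [AND]: System B lost=not, Selector valve is down=occurs → not all inputs occur → does not occur.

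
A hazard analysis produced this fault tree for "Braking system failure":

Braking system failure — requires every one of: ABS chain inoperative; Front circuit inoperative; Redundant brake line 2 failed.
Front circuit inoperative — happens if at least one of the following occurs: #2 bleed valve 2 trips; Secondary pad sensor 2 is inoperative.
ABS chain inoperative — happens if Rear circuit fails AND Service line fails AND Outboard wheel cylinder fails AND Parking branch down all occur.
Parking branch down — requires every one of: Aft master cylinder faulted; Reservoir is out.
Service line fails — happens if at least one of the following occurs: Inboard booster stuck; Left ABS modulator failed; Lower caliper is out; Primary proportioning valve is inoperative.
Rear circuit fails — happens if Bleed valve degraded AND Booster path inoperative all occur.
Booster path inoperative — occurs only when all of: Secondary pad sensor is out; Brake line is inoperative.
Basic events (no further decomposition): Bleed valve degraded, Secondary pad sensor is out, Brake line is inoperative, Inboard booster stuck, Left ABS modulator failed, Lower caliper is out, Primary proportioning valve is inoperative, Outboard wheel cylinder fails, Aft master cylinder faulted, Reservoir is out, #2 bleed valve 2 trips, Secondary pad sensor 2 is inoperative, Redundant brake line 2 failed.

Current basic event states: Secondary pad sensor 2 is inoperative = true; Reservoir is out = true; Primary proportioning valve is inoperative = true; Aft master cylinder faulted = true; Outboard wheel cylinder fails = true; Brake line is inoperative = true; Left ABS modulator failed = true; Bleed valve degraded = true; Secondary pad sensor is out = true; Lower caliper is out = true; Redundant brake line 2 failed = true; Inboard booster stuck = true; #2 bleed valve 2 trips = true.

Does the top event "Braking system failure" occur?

Booster path inoperative [AND]: Secondary pad sensor is out=occurs, Brake line is inoperative=occurs → all inputs occur → occurs.
Rear circuit fails [AND]: Bleed valve degraded=occurs, Booster path inoperative=occurs → all inputs occur → occurs.
Service line fails [OR]: Inboard booster stuck=occurs, Left ABS modulator failed=occurs, Lower caliper is out=occurs, Primary proportioning valve is inoperative=occurs → at least one input occurs → occurs.
Parking branch down [AND]: Aft master cylinder faulted=occurs, Reservoir is out=occurs → all inputs occur → occurs.
ABS chain inoperative [AND]: Rear circuit fails=occurs, Service line fails=occurs, Outboard wheel cylinder fails=occurs, Parking branch down=occurs → all inputs occur → occurs.
Front circuit inoperative [OR]: #2 bleed valve 2 trips=occurs, Secondary pad sensor 2 is inoperative=occurs → at least one input occurs → occurs.
Braking system failure [AND]: ABS chain inoperative=occurs, Front circuit inoperative=occurs, Redundant brake line 2 failed=occurs → all inputs occur → occurs.

Yes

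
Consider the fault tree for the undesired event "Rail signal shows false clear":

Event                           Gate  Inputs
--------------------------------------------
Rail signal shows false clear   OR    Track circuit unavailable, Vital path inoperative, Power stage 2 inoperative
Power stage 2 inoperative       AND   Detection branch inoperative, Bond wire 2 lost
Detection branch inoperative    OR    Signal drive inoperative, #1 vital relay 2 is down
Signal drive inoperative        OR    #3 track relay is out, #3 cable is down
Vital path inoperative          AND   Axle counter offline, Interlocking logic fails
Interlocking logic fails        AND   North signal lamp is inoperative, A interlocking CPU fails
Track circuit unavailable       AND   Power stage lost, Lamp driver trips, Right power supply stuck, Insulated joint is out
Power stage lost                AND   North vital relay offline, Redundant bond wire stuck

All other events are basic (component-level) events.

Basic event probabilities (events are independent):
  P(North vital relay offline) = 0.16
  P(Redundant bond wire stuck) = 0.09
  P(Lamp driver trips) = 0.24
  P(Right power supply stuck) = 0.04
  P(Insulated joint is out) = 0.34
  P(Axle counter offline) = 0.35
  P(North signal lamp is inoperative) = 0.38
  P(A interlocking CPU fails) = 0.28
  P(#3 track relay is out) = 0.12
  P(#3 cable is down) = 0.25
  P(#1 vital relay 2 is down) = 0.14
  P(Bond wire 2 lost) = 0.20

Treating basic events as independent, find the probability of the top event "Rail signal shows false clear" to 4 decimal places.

0.1205

P(Power stage lost) [AND] = 0.16 × 0.09 = 0.014400
P(Track circuit unavailable) [AND] = 0.014400 × 0.24 × 0.04 × 0.34 = 0.000047
P(Interlocking logic fails) [AND] = 0.38 × 0.28 = 0.106400
P(Vital path inoperative) [AND] = 0.35 × 0.106400 = 0.037240
P(Signal drive inoperative) [OR] = 1 − (1−0.12) × (1−0.25) = 0.340000
P(Detection branch inoperative) [OR] = 1 − (1−0.340000) × (1−0.14) = 0.432400
P(Power stage 2 inoperative) [AND] = 0.432400 × 0.20 = 0.086480
P(Rail signal shows false clear) [OR] = 1 − (1−0.000047) × (1−0.037240) × (1−0.086480) = 0.120541
Rounded to 4 decimal places: P(Rail signal shows false clear) ≈ 0.1205.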